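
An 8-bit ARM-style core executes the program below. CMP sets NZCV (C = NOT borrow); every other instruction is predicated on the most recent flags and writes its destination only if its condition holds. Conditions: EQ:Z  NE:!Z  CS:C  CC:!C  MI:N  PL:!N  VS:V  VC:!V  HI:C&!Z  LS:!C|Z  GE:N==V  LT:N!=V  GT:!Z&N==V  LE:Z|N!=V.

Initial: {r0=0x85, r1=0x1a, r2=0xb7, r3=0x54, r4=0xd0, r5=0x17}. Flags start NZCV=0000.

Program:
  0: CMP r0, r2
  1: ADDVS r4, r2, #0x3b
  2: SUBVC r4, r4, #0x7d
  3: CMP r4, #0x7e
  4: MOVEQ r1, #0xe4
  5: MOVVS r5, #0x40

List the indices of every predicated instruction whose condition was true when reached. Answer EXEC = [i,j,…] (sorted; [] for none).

EXEC = [2]

[0] flags=1000 → (cmp)
[1] flags=1000 VS?F → skip
[2] flags=1000 VC?T → r4=0x53
[3] flags=1000 → (cmp)
[4] flags=1000 EQ?F → skip
[5] flags=1000 VS?F → skip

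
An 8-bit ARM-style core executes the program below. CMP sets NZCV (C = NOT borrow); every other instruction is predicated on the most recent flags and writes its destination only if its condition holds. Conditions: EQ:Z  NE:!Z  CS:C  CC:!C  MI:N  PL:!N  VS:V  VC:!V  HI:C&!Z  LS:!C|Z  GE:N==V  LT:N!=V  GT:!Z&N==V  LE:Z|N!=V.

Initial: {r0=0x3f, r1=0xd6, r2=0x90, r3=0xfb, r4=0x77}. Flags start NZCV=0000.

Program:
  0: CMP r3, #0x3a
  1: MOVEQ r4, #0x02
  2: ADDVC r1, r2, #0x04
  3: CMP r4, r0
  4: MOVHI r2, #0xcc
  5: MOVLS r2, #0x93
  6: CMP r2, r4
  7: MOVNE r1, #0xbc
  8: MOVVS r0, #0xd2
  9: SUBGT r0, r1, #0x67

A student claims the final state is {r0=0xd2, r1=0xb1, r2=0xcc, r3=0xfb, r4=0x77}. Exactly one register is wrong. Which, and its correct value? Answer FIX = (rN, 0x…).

FIX = (r1, 0xbc)

[0] flags=1010 → (cmp)
[1] flags=1010 EQ?F → skip
[2] flags=1010 VC?T → r1=0x94
[3] flags=0010 → (cmp)
[4] flags=0010 HI?T → r2=0xcc
[5] flags=0010 LS?F → skip
[6] flags=0011 → (cmp)
[7] flags=0011 NE?T → r1=0xbc
[8] flags=0011 VS?T → r0=0xd2
[9] flags=0011 GT?F → skip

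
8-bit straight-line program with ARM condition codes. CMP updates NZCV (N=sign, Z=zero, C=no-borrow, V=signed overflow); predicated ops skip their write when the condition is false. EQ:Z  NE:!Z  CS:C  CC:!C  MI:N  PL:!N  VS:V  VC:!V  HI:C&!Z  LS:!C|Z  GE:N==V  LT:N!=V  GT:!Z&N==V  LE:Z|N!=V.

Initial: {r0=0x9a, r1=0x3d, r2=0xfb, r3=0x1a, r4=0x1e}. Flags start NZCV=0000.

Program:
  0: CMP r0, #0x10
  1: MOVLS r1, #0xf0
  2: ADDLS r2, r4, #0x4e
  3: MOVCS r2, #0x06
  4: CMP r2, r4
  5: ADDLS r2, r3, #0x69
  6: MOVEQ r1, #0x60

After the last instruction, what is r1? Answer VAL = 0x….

[0] flags=1010 → (cmp)
[1] flags=1010 LS?F → skip
[2] flags=1010 LS?F → skip
[3] flags=1010 CS?T → r2=0x06
[4] flags=1000 → (cmp)
[5] flags=1000 LS?T → r2=0x83
[6] flags=1000 EQ?F → skip

VAL = 0x3d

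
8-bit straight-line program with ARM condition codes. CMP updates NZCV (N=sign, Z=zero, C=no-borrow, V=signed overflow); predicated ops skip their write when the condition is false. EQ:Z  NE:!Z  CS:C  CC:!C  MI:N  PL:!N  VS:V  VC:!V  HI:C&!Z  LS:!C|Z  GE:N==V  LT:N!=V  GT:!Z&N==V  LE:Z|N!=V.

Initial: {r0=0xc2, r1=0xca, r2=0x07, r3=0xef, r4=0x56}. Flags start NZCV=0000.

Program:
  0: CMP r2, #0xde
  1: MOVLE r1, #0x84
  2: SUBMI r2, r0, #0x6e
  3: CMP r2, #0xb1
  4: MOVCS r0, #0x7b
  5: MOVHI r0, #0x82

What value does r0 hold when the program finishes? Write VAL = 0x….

[0] flags=0000 → (cmp)
[1] flags=0000 LE?F → skip
[2] flags=0000 MI?F → skip
[3] flags=0000 → (cmp)
[4] flags=0000 CS?F → skip
[5] flags=0000 HI?F → skip

VAL = 0xc2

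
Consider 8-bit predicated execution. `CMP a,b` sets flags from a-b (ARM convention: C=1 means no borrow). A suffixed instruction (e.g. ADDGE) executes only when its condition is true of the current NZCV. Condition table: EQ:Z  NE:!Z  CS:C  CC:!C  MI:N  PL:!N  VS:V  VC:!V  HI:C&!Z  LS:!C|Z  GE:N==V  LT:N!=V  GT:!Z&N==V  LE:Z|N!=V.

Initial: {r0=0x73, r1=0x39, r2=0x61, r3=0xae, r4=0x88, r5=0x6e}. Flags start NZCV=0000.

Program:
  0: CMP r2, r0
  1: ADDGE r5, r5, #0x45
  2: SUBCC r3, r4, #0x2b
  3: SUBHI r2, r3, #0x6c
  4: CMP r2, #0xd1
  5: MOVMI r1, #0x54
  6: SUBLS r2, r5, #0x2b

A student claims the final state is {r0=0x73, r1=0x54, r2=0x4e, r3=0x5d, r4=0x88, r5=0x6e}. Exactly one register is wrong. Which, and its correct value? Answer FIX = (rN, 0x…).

[0] flags=1000 → (cmp)
[1] flags=1000 GE?F → skip
[2] flags=1000 CC?T → r3=0x5d
[3] flags=1000 HI?F → skip
[4] flags=1001 → (cmp)
[5] flags=1001 MI?T → r1=0x54
[6] flags=1001 LS?T → r2=0x43

FIX = (r2, 0x43)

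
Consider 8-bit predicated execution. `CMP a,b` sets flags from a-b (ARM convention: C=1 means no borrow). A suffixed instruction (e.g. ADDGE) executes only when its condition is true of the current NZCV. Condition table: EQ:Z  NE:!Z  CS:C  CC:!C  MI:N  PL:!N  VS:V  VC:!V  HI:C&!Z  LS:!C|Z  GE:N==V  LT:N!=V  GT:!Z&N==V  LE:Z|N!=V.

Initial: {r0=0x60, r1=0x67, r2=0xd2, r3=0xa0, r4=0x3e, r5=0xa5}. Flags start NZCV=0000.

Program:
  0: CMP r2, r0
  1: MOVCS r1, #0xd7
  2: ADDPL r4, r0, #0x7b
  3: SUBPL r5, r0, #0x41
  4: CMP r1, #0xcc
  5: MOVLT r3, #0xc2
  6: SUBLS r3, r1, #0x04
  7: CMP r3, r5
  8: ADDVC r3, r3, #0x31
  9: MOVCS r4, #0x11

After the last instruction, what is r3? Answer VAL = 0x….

0: ✓ CMP  NZCV=0011
1: ✓ MOVCS  r1←0xd7
2: ✓ ADDPL  r4←0xdb
3: ✓ SUBPL  r5←0x1f
4: ✓ CMP  NZCV=0010
5: · MOVLT
6: · SUBLS
7: ✓ CMP  NZCV=1010
8: ✓ ADDVC  r3←0xd1
9: ✓ MOVCS  r4←0x11

VAL = 0xd1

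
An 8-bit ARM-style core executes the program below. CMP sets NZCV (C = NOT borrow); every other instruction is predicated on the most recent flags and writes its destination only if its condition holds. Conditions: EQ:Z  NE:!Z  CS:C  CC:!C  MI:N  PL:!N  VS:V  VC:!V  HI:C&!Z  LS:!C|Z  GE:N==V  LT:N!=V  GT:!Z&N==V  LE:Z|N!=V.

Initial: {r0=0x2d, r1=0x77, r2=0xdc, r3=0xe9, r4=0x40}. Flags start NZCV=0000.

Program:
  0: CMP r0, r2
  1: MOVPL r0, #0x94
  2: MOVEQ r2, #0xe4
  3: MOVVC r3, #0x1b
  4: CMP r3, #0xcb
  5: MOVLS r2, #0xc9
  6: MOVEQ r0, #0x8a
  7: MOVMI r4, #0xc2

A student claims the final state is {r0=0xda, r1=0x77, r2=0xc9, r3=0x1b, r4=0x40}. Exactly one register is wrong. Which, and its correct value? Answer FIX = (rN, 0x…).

[0] flags=0000 → (cmp)
[1] flags=0000 PL?T → r0=0x94
[2] flags=0000 EQ?F → skip
[3] flags=0000 VC?T → r3=0x1b
[4] flags=0000 → (cmp)
[5] flags=0000 LS?T → r2=0xc9
[6] flags=0000 EQ?F → skip
[7] flags=0000 MI?F → skip

FIX = (r0, 0x94)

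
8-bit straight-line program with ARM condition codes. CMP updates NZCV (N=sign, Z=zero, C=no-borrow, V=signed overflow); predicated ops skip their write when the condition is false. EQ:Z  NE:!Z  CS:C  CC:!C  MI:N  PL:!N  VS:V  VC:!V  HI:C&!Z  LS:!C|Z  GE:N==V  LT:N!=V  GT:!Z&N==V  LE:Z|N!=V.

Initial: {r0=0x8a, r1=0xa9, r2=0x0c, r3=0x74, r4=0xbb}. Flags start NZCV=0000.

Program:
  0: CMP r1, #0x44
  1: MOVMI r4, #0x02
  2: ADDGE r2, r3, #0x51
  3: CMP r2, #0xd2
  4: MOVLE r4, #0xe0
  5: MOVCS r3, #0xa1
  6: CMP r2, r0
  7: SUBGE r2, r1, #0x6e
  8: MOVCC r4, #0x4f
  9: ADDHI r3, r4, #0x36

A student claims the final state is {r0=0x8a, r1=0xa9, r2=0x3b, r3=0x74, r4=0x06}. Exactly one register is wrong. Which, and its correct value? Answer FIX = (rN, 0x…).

[0] flags=0011 → (cmp)
[1] flags=0011 MI?F → skip
[2] flags=0011 GE?F → skip
[3] flags=0000 → (cmp)
[4] flags=0000 LE?F → skip
[5] flags=0000 CS?F → skip
[6] flags=1001 → (cmp)
[7] flags=1001 GE?T → r2=0x3b
[8] flags=1001 CC?T → r4=0x4f
[9] flags=1001 HI?F → skip

FIX = (r4, 0x4f)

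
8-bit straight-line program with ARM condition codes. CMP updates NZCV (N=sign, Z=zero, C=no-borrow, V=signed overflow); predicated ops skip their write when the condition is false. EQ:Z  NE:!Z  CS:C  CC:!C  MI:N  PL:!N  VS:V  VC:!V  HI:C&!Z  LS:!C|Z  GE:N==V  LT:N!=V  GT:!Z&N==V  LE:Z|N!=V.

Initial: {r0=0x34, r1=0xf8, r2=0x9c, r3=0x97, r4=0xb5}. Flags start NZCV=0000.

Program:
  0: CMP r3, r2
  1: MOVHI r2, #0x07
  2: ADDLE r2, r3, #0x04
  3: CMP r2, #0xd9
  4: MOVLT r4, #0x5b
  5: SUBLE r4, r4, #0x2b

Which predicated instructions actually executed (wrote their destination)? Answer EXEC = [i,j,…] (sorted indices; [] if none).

EXEC = [2,4,5]

[0] flags=1000 → (cmp)
[1] flags=1000 HI?F → skip
[2] flags=1000 LE?T → r2=0x9b
[3] flags=1000 → (cmp)
[4] flags=1000 LT?T → r4=0x5b
[5] flags=1000 LE?T → r4=0x30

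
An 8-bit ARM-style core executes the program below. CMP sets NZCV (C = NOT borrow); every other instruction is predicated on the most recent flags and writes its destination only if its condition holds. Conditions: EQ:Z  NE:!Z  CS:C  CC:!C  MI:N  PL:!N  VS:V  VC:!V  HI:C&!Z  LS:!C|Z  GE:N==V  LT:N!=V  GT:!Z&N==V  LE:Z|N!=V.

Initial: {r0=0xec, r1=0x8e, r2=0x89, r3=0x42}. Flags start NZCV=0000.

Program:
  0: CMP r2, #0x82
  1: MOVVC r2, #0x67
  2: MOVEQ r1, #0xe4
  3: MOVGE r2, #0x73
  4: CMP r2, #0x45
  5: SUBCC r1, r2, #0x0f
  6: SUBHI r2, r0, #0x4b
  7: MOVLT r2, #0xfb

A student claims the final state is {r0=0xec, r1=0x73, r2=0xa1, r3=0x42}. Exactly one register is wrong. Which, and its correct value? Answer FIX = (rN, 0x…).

[0] flags=0010 → (cmp)
[1] flags=0010 VC?T → r2=0x67
[2] flags=0010 EQ?F → skip
[3] flags=0010 GE?T → r2=0x73
[4] flags=0010 → (cmp)
[5] flags=0010 CC?F → skip
[6] flags=0010 HI?T → r2=0xa1
[7] flags=0010 LT?F → skip

FIX = (r1, 0x8e)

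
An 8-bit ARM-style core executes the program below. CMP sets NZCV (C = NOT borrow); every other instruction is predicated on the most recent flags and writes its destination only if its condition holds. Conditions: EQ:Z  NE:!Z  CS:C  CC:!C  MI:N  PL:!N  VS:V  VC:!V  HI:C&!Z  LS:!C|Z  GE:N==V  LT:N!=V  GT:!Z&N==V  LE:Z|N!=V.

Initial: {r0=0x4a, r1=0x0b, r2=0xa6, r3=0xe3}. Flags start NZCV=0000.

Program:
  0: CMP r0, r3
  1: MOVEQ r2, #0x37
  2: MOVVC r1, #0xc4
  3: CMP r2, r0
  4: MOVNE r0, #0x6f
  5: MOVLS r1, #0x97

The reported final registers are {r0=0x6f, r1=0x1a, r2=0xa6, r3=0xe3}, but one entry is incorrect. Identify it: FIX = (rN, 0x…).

[0] flags=0000 → (cmp)
[1] flags=0000 EQ?F → skip
[2] flags=0000 VC?T → r1=0xc4
[3] flags=0011 → (cmp)
[4] flags=0011 NE?T → r0=0x6f
[5] flags=0011 LS?F → skip

FIX = (r1, 0xc4)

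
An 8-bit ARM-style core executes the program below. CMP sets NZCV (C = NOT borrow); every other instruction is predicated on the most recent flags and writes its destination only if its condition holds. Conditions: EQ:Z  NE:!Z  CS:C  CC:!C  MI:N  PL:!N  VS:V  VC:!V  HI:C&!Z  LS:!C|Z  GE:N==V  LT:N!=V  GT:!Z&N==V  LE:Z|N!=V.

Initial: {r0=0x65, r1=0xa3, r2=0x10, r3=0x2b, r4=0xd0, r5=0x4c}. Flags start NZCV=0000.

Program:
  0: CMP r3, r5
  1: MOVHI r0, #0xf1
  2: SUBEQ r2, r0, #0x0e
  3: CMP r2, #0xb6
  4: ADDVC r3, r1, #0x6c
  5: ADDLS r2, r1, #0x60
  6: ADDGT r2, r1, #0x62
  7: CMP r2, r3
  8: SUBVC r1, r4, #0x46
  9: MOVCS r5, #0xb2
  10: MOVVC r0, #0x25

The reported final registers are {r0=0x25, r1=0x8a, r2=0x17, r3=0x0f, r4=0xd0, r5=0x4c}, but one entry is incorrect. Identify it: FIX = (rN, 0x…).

FIX = (r2, 0x05)

[0] flags=1000 → (cmp)
[1] flags=1000 HI?F → skip
[2] flags=1000 EQ?F → skip
[3] flags=0000 → (cmp)
[4] flags=0000 VC?T → r3=0x0f
[5] flags=0000 LS?T → r2=0x03
[6] flags=0000 GT?T → r2=0x05
[7] flags=1000 → (cmp)
[8] flags=1000 VC?T → r1=0x8a
[9] flags=1000 CS?F → skip
[10] flags=1000 VC?T → r0=0x25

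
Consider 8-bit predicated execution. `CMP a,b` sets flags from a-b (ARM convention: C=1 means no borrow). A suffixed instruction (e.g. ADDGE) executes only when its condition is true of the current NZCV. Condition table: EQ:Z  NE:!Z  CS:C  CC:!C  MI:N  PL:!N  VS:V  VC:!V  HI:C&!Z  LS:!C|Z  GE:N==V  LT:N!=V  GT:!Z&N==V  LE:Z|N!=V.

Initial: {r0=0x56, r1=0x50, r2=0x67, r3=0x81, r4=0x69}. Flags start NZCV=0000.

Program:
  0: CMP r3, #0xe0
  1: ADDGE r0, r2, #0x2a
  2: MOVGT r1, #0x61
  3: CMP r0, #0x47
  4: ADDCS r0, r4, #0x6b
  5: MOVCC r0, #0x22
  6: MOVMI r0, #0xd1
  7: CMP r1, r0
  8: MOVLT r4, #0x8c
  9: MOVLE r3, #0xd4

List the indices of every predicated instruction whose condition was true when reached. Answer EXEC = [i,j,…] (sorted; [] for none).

EXEC = [4]

0: ✓ CMP  NZCV=1000
1: · ADDGE
2: · MOVGT
3: ✓ CMP  NZCV=0010
4: ✓ ADDCS  r0←0xd4
5: · MOVCC
6: · MOVMI
7: ✓ CMP  NZCV=0000
8: · MOVLT
9: · MOVLE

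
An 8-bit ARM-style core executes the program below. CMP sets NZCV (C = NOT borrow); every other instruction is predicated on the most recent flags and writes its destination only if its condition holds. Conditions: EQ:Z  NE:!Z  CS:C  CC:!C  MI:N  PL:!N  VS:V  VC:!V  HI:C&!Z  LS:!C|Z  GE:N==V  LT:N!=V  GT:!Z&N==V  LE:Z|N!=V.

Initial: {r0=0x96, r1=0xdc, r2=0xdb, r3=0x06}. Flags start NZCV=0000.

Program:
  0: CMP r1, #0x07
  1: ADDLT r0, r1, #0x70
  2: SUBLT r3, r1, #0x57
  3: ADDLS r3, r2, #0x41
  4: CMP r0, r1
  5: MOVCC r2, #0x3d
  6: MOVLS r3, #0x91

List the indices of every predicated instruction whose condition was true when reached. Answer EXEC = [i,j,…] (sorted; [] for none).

EXEC = [1,2,5,6]

0: ✓ CMP  NZCV=1010
1: ✓ ADDLT  r0←0x4c
2: ✓ SUBLT  r3←0x85
3: · ADDLS
4: ✓ CMP  NZCV=0000
5: ✓ MOVCC  r2←0x3d
6: ✓ MOVLS  r3←0x91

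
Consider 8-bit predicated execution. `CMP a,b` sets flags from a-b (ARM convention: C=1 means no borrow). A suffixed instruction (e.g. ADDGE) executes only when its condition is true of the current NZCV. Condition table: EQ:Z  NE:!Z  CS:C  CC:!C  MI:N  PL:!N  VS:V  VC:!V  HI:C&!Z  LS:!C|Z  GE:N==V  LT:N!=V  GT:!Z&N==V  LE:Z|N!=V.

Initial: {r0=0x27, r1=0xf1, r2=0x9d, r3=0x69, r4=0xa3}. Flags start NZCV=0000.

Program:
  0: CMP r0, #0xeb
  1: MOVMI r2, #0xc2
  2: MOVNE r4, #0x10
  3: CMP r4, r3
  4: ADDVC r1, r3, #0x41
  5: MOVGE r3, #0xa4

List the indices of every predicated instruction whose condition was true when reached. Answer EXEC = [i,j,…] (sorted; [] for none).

EXEC = [2,4]

[0] flags=0000 → (cmp)
[1] flags=0000 MI?F → skip
[2] flags=0000 NE?T → r4=0x10
[3] flags=1000 → (cmp)
[4] flags=1000 VC?T → r1=0xaa
[5] flags=1000 GE?F → skip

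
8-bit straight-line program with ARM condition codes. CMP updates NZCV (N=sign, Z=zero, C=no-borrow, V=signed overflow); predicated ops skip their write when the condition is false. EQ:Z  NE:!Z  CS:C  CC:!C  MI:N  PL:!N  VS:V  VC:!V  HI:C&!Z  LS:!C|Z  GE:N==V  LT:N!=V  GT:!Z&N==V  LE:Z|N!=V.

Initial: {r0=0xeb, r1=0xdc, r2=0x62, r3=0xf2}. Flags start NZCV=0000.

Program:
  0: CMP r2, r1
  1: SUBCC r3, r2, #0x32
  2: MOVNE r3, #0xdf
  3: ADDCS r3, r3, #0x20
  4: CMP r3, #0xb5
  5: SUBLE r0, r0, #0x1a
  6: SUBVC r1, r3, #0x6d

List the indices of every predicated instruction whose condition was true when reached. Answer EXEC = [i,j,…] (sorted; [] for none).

EXEC = [1,2,6]

[0] flags=1001 → (cmp)
[1] flags=1001 CC?T → r3=0x30
[2] flags=1001 NE?T → r3=0xdf
[3] flags=1001 CS?F → skip
[4] flags=0010 → (cmp)
[5] flags=0010 LE?F → skip
[6] flags=0010 VC?T → r1=0x72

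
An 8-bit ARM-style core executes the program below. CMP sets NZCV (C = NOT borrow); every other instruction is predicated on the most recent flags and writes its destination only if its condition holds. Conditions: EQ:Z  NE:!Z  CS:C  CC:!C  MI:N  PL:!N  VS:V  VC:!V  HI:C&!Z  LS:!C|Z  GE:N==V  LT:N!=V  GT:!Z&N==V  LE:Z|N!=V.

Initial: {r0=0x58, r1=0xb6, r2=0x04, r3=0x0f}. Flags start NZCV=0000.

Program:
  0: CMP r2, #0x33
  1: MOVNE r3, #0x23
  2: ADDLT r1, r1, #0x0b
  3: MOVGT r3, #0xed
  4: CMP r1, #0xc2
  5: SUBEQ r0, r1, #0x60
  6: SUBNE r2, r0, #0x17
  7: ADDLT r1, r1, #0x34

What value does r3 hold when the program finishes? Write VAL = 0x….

[0] flags=1000 → (cmp)
[1] flags=1000 NE?T → r3=0x23
[2] flags=1000 LT?T → r1=0xc1
[3] flags=1000 GT?F → skip
[4] flags=1000 → (cmp)
[5] flags=1000 EQ?F → skip
[6] flags=1000 NE?T → r2=0x41
[7] flags=1000 LT?T → r1=0xf5

VAL = 0x23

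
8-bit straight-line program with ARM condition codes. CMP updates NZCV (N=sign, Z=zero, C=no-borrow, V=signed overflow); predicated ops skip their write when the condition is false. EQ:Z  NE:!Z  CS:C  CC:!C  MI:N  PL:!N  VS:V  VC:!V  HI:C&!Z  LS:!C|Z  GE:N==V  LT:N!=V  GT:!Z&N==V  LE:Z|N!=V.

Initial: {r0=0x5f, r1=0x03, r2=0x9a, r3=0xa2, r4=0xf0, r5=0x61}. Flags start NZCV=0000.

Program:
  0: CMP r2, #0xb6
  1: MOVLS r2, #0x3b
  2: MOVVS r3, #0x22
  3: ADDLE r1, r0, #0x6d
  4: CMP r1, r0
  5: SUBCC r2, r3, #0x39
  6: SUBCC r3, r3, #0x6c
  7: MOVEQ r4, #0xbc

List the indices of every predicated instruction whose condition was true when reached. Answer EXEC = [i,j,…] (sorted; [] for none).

EXEC = [1,3]

[0] flags=1000 → (cmp)
[1] flags=1000 LS?T → r2=0x3b
[2] flags=1000 VS?F → skip
[3] flags=1000 LE?T → r1=0xcc
[4] flags=0011 → (cmp)
[5] flags=0011 CC?F → skip
[6] flags=0011 CC?F → skip
[7] flags=0011 EQ?F → skip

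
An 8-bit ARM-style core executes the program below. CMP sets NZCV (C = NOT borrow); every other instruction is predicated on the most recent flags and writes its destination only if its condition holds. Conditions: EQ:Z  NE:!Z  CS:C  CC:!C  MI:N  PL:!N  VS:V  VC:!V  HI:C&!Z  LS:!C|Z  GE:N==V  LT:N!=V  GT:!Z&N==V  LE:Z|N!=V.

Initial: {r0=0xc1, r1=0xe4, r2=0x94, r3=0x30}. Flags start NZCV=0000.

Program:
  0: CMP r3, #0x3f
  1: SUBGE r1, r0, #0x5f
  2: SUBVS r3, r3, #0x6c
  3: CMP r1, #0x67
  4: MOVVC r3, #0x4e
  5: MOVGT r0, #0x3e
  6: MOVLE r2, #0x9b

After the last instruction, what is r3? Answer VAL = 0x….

VAL = 0x30

[0] flags=1000 → (cmp)
[1] flags=1000 GE?F → skip
[2] flags=1000 VS?F → skip
[3] flags=0011 → (cmp)
[4] flags=0011 VC?F → skip
[5] flags=0011 GT?F → skip
[6] flags=0011 LE?T → r2=0x9b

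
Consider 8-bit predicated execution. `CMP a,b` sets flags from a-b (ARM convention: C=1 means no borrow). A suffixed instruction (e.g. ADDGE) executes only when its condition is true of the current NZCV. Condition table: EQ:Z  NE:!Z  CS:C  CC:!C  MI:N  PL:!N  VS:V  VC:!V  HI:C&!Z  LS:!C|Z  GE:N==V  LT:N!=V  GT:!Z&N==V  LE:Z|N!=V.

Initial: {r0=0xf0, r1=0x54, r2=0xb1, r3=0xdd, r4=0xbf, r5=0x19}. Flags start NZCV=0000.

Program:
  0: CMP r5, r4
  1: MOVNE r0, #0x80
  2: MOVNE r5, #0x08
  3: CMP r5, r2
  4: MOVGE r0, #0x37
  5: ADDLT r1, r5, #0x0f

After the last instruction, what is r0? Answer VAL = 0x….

VAL = 0x37

0: ✓ CMP  NZCV=0000
1: ✓ MOVNE  r0←0x80
2: ✓ MOVNE  r5←0x08
3: ✓ CMP  NZCV=0000
4: ✓ MOVGE  r0←0x37
5: · ADDLT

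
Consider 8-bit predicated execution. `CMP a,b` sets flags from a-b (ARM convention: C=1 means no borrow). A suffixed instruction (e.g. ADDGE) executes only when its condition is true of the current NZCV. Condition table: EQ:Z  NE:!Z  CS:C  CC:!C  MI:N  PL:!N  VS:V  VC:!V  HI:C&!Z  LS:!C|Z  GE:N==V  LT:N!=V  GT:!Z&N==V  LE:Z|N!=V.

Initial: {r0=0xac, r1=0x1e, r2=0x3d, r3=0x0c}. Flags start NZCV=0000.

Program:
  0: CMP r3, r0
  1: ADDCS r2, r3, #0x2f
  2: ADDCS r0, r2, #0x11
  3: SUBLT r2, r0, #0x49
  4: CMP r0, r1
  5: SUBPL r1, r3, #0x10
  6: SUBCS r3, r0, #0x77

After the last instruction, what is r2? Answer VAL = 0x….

[0] flags=0000 → (cmp)
[1] flags=0000 CS?F → skip
[2] flags=0000 CS?F → skip
[3] flags=0000 LT?F → skip
[4] flags=1010 → (cmp)
[5] flags=1010 PL?F → skip
[6] flags=1010 CS?T → r3=0x35

VAL = 0x3d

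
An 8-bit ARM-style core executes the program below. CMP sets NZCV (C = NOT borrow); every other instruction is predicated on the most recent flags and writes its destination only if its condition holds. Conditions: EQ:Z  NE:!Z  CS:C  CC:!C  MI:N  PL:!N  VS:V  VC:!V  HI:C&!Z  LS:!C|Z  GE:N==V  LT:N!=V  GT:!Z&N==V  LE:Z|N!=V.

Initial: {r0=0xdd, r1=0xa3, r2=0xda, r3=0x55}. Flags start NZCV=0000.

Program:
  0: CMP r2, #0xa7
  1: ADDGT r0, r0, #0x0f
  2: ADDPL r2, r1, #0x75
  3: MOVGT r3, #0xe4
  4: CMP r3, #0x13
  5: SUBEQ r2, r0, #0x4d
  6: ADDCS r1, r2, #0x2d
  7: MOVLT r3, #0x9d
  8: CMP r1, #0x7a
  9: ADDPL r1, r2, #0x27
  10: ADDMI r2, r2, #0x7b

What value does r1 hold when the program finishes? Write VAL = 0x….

0: ✓ CMP  NZCV=0010
1: ✓ ADDGT  r0←0xec
2: ✓ ADDPL  r2←0x18
3: ✓ MOVGT  r3←0xe4
4: ✓ CMP  NZCV=1010
5: · SUBEQ
6: ✓ ADDCS  r1←0x45
7: ✓ MOVLT  r3←0x9d
8: ✓ CMP  NZCV=1000
9: · ADDPL
10: ✓ ADDMI  r2←0x93

VAL = 0x45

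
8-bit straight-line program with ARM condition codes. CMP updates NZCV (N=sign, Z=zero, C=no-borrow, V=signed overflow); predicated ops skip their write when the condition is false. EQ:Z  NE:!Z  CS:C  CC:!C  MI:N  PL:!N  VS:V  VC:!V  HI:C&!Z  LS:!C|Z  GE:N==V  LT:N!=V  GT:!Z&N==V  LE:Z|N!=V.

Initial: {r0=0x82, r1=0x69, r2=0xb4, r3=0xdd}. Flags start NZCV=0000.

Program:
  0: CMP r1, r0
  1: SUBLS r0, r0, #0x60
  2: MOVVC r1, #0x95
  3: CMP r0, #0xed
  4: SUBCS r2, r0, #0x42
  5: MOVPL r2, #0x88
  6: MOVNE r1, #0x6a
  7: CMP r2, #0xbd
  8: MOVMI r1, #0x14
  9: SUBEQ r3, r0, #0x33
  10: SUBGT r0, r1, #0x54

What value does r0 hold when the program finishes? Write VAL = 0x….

VAL = 0x22

0: ✓ CMP  NZCV=1001
1: ✓ SUBLS  r0←0x22
2: · MOVVC
3: ✓ CMP  NZCV=0000
4: · SUBCS
5: ✓ MOVPL  r2←0x88
6: ✓ MOVNE  r1←0x6a
7: ✓ CMP  NZCV=1000
8: ✓ MOVMI  r1←0x14
9: · SUBEQ
10: · SUBGT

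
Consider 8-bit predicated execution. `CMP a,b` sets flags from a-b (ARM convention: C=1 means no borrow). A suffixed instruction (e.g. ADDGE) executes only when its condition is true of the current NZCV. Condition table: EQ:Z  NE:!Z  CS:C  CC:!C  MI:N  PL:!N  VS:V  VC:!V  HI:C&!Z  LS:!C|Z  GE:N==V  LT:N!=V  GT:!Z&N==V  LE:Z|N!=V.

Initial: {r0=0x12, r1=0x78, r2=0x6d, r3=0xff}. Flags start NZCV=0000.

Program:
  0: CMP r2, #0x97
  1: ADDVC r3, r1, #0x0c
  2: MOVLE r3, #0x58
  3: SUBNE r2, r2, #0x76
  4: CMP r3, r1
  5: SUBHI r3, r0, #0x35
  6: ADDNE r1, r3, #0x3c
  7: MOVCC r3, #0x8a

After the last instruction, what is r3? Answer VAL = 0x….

[0] flags=1001 → (cmp)
[1] flags=1001 VC?F → skip
[2] flags=1001 LE?F → skip
[3] flags=1001 NE?T → r2=0xf7
[4] flags=1010 → (cmp)
[5] flags=1010 HI?T → r3=0xdd
[6] flags=1010 NE?T → r1=0x19
[7] flags=1010 CC?F → skip

VAL = 0xdd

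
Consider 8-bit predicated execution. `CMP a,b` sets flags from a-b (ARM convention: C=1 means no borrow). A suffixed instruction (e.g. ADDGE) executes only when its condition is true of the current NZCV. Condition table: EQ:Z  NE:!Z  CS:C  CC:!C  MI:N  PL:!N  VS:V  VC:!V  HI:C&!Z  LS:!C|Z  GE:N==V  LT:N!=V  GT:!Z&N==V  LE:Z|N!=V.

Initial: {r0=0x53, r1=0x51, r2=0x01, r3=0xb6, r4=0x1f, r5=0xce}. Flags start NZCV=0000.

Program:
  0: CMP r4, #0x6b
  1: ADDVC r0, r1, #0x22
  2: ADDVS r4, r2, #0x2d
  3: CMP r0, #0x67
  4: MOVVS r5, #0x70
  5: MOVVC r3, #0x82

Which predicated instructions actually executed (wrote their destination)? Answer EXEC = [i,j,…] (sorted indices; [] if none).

[0] flags=1000 → (cmp)
[1] flags=1000 VC?T → r0=0x73
[2] flags=1000 VS?F → skip
[3] flags=0010 → (cmp)
[4] flags=0010 VS?F → skip
[5] flags=0010 VC?T → r3=0x82

EXEC = [1,5]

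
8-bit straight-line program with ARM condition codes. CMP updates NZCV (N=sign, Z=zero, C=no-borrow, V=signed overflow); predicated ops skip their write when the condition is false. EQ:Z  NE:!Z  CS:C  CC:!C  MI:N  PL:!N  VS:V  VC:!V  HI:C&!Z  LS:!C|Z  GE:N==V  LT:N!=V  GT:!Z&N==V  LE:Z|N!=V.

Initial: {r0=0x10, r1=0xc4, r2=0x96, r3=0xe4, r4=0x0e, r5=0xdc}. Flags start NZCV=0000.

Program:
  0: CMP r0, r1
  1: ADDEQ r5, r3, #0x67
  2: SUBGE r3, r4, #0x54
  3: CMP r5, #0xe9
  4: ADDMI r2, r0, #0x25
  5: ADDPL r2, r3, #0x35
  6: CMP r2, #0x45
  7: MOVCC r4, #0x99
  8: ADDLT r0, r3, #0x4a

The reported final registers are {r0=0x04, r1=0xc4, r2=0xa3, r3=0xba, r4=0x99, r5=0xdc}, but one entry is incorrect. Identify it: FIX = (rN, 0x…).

0: ✓ CMP  NZCV=0000
1: · ADDEQ
2: ✓ SUBGE  r3←0xba
3: ✓ CMP  NZCV=1000
4: ✓ ADDMI  r2←0x35
5: · ADDPL
6: ✓ CMP  NZCV=1000
7: ✓ MOVCC  r4←0x99
8: ✓ ADDLT  r0←0x04

FIX = (r2, 0x35)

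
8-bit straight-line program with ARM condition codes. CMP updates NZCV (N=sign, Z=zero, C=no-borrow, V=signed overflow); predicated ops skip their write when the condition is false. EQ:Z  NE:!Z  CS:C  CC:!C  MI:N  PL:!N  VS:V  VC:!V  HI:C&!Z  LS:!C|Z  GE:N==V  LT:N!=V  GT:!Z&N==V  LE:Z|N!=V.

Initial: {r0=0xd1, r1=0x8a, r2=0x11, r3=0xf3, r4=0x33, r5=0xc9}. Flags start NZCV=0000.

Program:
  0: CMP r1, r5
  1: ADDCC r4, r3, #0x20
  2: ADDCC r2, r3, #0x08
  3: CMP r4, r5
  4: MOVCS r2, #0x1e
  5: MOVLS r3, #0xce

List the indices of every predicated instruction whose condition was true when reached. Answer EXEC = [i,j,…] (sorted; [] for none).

EXEC = [1,2,5]

0: ✓ CMP  NZCV=1000
1: ✓ ADDCC  r4←0x13
2: ✓ ADDCC  r2←0xfb
3: ✓ CMP  NZCV=0000
4: · MOVCS
5: ✓ MOVLS  r3←0xce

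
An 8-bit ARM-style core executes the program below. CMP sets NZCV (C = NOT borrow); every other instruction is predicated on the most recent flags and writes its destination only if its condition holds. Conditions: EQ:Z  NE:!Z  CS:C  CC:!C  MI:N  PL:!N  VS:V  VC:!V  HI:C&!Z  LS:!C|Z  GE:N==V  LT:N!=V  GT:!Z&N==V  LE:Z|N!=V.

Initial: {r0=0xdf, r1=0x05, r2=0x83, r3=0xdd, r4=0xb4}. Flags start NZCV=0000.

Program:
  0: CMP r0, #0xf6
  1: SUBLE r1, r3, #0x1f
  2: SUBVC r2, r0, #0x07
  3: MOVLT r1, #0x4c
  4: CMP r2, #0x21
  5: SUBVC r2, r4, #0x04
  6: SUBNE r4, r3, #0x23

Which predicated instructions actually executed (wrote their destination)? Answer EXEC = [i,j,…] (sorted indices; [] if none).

[0] flags=1000 → (cmp)
[1] flags=1000 LE?T → r1=0xbe
[2] flags=1000 VC?T → r2=0xd8
[3] flags=1000 LT?T → r1=0x4c
[4] flags=1010 → (cmp)
[5] flags=1010 VC?T → r2=0xb0
[6] flags=1010 NE?T → r4=0xba

EXEC = [1,2,3,5,6]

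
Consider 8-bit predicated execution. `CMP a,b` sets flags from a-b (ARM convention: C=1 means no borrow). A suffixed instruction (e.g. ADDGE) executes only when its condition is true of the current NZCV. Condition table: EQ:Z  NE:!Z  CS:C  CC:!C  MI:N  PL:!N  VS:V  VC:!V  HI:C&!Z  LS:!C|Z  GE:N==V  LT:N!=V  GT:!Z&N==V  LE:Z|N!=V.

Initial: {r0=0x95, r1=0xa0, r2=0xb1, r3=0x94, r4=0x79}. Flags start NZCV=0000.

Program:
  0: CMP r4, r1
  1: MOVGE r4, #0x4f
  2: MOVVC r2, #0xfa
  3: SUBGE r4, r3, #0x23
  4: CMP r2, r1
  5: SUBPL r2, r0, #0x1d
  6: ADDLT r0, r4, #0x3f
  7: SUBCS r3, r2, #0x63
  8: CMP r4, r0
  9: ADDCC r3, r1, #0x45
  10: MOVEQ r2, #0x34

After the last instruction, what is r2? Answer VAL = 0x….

[0] flags=1001 → (cmp)
[1] flags=1001 GE?T → r4=0x4f
[2] flags=1001 VC?F → skip
[3] flags=1001 GE?T → r4=0x71
[4] flags=0010 → (cmp)
[5] flags=0010 PL?T → r2=0x78
[6] flags=0010 LT?F → skip
[7] flags=0010 CS?T → r3=0x15
[8] flags=1001 → (cmp)
[9] flags=1001 CC?T → r3=0xe5
[10] flags=1001 EQ?F → skip

VAL = 0x78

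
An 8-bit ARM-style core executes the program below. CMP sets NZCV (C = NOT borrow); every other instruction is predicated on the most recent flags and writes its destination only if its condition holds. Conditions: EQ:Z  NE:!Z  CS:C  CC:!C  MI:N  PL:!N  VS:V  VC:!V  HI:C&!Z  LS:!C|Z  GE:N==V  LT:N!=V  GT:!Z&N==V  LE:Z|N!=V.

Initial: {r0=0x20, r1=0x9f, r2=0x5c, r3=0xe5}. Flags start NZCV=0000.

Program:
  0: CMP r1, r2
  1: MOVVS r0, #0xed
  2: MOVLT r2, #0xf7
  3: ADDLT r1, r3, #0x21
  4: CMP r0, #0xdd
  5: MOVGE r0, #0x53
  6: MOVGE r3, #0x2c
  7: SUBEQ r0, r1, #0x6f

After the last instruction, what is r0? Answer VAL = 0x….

VAL = 0x53

[0] flags=0011 → (cmp)
[1] flags=0011 VS?T → r0=0xed
[2] flags=0011 LT?T → r2=0xf7
[3] flags=0011 LT?T → r1=0x06
[4] flags=0010 → (cmp)
[5] flags=0010 GE?T → r0=0x53
[6] flags=0010 GE?T → r3=0x2c
[7] flags=0010 EQ?F → skip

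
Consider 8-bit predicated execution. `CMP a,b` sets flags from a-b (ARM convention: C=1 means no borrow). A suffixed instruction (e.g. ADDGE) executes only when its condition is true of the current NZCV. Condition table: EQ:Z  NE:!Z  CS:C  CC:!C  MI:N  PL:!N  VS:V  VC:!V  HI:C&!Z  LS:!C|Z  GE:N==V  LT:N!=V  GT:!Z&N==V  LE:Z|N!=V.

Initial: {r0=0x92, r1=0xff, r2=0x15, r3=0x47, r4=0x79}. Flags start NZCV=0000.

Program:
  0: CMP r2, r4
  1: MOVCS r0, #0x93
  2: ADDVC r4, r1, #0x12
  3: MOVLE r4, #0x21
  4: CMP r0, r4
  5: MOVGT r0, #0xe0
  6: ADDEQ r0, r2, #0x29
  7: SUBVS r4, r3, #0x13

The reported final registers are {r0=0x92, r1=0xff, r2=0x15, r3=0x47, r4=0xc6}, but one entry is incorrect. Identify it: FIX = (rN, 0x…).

FIX = (r4, 0x34)

[0] flags=1000 → (cmp)
[1] flags=1000 CS?F → skip
[2] flags=1000 VC?T → r4=0x11
[3] flags=1000 LE?T → r4=0x21
[4] flags=0011 → (cmp)
[5] flags=0011 GT?F → skip
[6] flags=0011 EQ?F → skip
[7] flags=0011 VS?T → r4=0x34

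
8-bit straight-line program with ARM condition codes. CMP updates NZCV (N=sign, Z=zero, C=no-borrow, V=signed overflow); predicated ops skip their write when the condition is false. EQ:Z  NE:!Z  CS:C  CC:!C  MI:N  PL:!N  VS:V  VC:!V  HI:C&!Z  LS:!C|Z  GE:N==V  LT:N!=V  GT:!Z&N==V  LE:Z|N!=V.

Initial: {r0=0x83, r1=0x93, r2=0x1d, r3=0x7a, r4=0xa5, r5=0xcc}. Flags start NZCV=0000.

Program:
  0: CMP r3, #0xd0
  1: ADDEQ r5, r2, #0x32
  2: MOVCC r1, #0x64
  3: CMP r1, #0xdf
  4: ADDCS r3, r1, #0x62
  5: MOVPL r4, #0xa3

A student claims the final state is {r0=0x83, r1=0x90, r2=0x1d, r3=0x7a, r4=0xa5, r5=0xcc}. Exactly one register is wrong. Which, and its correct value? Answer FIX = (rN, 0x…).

FIX = (r1, 0x64)

0: ✓ CMP  NZCV=1001
1: · ADDEQ
2: ✓ MOVCC  r1←0x64
3: ✓ CMP  NZCV=1001
4: · ADDCS
5: · MOVPL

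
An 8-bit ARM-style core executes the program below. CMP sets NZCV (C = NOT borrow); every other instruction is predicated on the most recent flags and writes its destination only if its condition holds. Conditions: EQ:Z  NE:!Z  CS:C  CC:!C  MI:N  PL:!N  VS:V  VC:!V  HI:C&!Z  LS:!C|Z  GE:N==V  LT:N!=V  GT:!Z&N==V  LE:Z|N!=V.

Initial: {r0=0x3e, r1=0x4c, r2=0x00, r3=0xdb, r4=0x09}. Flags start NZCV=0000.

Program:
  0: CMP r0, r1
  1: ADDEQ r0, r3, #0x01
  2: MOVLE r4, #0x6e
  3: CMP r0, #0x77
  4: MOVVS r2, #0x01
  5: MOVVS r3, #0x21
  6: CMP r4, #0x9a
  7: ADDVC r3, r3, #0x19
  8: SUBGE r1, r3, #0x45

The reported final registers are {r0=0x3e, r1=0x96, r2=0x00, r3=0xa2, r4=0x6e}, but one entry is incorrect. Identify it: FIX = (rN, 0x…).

0: ✓ CMP  NZCV=1000
1: · ADDEQ
2: ✓ MOVLE  r4←0x6e
3: ✓ CMP  NZCV=1000
4: · MOVVS
5: · MOVVS
6: ✓ CMP  NZCV=1001
7: · ADDVC
8: ✓ SUBGE  r1←0x96

FIX = (r3, 0xdb)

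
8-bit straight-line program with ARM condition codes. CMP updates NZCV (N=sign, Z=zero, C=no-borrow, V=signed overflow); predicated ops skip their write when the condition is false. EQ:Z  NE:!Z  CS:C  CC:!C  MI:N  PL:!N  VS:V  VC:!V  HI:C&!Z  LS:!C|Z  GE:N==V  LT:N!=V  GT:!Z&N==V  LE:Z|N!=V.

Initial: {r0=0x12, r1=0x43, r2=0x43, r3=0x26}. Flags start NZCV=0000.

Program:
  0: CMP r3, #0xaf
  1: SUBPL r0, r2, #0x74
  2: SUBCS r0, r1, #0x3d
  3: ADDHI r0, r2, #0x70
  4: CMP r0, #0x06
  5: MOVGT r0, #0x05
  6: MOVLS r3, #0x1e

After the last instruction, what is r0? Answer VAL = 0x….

VAL = 0xcf

[0] flags=0000 → (cmp)
[1] flags=0000 PL?T → r0=0xcf
[2] flags=0000 CS?F → skip
[3] flags=0000 HI?F → skip
[4] flags=1010 → (cmp)
[5] flags=1010 GT?F → skip
[6] flags=1010 LS?F → skip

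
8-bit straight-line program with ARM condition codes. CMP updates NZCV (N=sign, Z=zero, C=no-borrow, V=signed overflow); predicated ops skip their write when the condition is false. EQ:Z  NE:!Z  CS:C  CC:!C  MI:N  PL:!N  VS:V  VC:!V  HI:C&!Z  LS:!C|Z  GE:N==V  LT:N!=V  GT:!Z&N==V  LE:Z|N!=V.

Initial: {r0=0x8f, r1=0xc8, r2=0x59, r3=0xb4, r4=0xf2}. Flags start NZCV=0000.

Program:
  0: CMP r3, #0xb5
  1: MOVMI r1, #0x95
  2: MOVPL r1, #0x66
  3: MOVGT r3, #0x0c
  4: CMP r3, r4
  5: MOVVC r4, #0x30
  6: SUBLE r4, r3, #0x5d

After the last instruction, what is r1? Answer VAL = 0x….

[0] flags=1000 → (cmp)
[1] flags=1000 MI?T → r1=0x95
[2] flags=1000 PL?F → skip
[3] flags=1000 GT?F → skip
[4] flags=1000 → (cmp)
[5] flags=1000 VC?T → r4=0x30
[6] flags=1000 LE?T → r4=0x57

VAL = 0x95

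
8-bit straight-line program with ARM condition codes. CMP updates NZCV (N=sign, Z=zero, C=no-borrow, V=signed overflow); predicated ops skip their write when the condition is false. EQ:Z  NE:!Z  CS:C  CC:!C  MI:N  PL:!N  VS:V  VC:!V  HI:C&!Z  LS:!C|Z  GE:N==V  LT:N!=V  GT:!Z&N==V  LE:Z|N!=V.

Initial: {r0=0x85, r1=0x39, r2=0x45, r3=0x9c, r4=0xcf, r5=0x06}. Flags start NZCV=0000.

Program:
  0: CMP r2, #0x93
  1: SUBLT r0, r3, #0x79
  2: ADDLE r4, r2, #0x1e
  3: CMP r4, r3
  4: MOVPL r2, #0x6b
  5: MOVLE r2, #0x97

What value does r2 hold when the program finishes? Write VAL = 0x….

VAL = 0x6b

[0] flags=1001 → (cmp)
[1] flags=1001 LT?F → skip
[2] flags=1001 LE?F → skip
[3] flags=0010 → (cmp)
[4] flags=0010 PL?T → r2=0x6b
[5] flags=0010 LE?F → skip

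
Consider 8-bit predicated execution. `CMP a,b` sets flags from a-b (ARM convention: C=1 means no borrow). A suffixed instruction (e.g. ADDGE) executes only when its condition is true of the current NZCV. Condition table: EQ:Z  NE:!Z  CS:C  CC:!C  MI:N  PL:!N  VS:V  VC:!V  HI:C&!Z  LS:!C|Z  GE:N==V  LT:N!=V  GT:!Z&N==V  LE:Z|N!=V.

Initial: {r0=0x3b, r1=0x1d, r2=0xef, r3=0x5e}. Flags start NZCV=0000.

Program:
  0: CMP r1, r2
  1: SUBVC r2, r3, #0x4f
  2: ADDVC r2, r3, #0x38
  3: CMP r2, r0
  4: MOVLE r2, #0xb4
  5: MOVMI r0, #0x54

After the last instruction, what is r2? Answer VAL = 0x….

0: ✓ CMP  NZCV=0000
1: ✓ SUBVC  r2←0x0f
2: ✓ ADDVC  r2←0x96
3: ✓ CMP  NZCV=0011
4: ✓ MOVLE  r2←0xb4
5: · MOVMI

VAL = 0xb4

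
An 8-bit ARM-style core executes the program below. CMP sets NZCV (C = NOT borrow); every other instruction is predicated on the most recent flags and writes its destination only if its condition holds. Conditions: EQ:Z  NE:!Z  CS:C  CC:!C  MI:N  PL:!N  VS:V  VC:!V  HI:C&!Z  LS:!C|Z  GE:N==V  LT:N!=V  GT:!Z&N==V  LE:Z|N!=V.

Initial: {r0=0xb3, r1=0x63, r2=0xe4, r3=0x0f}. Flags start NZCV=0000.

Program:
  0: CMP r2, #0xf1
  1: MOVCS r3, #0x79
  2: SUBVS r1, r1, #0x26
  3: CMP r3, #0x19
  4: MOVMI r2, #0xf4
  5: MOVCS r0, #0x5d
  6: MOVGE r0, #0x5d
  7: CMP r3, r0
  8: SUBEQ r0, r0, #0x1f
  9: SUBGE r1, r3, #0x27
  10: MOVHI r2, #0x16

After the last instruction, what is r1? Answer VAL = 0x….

VAL = 0xe8

[0] flags=1000 → (cmp)
[1] flags=1000 CS?F → skip
[2] flags=1000 VS?F → skip
[3] flags=1000 → (cmp)
[4] flags=1000 MI?T → r2=0xf4
[5] flags=1000 CS?F → skip
[6] flags=1000 GE?F → skip
[7] flags=0000 → (cmp)
[8] flags=0000 EQ?F → skip
[9] flags=0000 GE?T → r1=0xe8
[10] flags=0000 HI?F → skip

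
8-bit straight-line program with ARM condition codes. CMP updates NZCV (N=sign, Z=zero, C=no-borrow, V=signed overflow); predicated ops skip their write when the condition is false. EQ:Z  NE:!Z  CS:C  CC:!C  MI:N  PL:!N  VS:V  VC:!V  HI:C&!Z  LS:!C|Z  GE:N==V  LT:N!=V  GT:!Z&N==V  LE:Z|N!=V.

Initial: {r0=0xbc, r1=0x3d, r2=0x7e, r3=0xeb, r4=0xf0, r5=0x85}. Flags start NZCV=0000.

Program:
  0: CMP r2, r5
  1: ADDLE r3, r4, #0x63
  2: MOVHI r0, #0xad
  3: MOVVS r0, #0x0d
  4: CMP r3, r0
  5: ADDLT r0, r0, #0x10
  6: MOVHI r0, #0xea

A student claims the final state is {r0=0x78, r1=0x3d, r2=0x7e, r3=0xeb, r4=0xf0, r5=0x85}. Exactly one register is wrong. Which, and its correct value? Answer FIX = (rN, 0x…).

FIX = (r0, 0xea)

0: ✓ CMP  NZCV=1001
1: · ADDLE
2: · MOVHI
3: ✓ MOVVS  r0←0x0d
4: ✓ CMP  NZCV=1010
5: ✓ ADDLT  r0←0x1d
6: ✓ MOVHI  r0←0xea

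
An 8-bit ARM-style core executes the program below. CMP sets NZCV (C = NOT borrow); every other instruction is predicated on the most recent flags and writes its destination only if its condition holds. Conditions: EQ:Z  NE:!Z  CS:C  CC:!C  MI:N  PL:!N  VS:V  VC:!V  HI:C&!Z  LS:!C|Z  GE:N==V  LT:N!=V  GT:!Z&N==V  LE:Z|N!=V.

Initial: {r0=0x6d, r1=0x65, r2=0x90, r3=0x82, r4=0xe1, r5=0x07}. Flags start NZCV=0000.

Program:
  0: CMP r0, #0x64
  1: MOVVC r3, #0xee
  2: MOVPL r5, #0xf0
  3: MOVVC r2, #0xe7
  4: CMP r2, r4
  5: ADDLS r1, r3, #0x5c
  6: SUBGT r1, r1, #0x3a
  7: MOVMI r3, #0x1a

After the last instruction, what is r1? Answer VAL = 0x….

VAL = 0x2b

[0] flags=0010 → (cmp)
[1] flags=0010 VC?T → r3=0xee
[2] flags=0010 PL?T → r5=0xf0
[3] flags=0010 VC?T → r2=0xe7
[4] flags=0010 → (cmp)
[5] flags=0010 LS?F → skip
[6] flags=0010 GT?T → r1=0x2b
[7] flags=0010 MI?F → skip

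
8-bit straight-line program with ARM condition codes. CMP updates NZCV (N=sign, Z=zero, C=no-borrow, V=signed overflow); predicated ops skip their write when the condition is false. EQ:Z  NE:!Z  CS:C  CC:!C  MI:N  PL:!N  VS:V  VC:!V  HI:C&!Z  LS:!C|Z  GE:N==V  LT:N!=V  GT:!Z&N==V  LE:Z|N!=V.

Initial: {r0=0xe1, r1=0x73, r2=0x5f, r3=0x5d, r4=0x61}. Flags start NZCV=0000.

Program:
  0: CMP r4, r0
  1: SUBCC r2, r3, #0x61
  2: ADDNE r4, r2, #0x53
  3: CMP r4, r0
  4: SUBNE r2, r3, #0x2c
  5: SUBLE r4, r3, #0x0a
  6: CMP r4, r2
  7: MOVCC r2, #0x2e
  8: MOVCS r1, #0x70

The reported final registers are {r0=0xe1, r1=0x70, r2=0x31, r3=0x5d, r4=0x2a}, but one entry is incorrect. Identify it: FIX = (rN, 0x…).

0: ✓ CMP  NZCV=1001
1: ✓ SUBCC  r2←0xfc
2: ✓ ADDNE  r4←0x4f
3: ✓ CMP  NZCV=0000
4: ✓ SUBNE  r2←0x31
5: · SUBLE
6: ✓ CMP  NZCV=0010
7: · MOVCC
8: ✓ MOVCS  r1←0x70

FIX = (r4, 0x4f)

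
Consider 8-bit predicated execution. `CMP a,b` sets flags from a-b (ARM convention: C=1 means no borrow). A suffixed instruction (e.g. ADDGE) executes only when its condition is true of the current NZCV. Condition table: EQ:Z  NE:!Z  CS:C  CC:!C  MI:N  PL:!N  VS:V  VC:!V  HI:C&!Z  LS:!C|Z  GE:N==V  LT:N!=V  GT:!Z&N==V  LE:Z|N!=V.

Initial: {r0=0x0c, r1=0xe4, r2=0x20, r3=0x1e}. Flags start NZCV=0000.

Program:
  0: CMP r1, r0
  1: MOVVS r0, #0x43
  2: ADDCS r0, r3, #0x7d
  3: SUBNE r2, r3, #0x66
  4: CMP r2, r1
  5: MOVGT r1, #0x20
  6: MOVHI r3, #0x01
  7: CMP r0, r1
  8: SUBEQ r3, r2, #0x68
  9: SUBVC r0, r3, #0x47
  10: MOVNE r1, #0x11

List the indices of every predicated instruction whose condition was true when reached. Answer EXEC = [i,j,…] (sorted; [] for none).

0: ✓ CMP  NZCV=1010
1: · MOVVS
2: ✓ ADDCS  r0←0x9b
3: ✓ SUBNE  r2←0xb8
4: ✓ CMP  NZCV=1000
5: · MOVGT
6: · MOVHI
7: ✓ CMP  NZCV=1000
8: · SUBEQ
9: ✓ SUBVC  r0←0xd7
10: ✓ MOVNE  r1←0x11

EXEC = [2,3,9,10]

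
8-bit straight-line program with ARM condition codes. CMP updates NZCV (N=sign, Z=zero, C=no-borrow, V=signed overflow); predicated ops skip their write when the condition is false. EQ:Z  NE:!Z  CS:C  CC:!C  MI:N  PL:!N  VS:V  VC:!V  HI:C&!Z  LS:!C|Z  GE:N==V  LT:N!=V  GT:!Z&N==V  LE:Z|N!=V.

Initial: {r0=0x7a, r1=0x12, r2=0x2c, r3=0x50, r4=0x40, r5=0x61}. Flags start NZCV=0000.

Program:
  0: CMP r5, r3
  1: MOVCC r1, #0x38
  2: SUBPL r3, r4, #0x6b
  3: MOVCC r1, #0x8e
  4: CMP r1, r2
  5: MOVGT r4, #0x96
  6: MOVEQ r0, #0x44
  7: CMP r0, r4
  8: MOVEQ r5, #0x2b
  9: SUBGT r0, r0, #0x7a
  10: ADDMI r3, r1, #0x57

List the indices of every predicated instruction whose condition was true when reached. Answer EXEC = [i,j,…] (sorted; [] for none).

[0] flags=0010 → (cmp)
[1] flags=0010 CC?F → skip
[2] flags=0010 PL?T → r3=0xd5
[3] flags=0010 CC?F → skip
[4] flags=1000 → (cmp)
[5] flags=1000 GT?F → skip
[6] flags=1000 EQ?F → skip
[7] flags=0010 → (cmp)
[8] flags=0010 EQ?F → skip
[9] flags=0010 GT?T → r0=0x00
[10] flags=0010 MI?F → skip

EXEC = [2,9]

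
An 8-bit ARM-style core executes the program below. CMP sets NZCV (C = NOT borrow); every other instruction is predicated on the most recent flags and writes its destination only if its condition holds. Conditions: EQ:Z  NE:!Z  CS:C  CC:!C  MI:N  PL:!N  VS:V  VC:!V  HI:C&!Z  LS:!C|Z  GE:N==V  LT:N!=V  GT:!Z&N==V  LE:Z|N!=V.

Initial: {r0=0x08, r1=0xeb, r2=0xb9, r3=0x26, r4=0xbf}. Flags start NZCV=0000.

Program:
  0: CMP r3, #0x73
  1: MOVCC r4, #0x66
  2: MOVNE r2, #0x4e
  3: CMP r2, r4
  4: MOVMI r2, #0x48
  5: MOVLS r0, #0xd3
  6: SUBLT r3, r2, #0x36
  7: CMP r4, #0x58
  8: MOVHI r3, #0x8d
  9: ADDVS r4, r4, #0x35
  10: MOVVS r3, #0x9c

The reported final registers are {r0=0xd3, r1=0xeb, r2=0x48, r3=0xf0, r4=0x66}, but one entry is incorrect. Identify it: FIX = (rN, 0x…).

FIX = (r3, 0x8d)

[0] flags=1000 → (cmp)
[1] flags=1000 CC?T → r4=0x66
[2] flags=1000 NE?T → r2=0x4e
[3] flags=1000 → (cmp)
[4] flags=1000 MI?T → r2=0x48
[5] flags=1000 LS?T → r0=0xd3
[6] flags=1000 LT?T → r3=0x12
[7] flags=0010 → (cmp)
[8] flags=0010 HI?T → r3=0x8d
[9] flags=0010 VS?F → skip
[10] flags=0010 VS?F → skip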